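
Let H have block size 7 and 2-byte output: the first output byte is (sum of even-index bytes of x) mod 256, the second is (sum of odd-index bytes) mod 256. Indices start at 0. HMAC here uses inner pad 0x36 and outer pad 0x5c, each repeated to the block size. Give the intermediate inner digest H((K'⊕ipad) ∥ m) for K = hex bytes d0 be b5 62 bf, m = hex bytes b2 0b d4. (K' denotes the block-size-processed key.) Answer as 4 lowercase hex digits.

3398

Key hex bytes d0 be b5 62 bf is 5 bytes ≤ B = 7; zero-pad to 7 bytes: K' = d0 be b5 62 bf 00 00.
K' ⊕ ipad = e6 88 83 54 89 36 36.
Inner input = e6 88 83 54 89 36 36 ∥ b2 0b d4.
Inner hash: even-index sum = 563 mod 256 = 51; odd-index sum = 664 mod 256 = 152 → 33 98.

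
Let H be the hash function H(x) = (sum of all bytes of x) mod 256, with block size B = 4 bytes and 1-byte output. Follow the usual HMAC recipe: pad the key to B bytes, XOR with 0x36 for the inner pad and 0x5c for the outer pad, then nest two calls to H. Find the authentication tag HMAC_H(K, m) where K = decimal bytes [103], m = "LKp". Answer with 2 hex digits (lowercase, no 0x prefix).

Key decimal bytes [103] = 67 is 1 byte ≤ B = 4; zero-pad to 4 bytes: K' = 67 00 00 00.
K' ⊕ ipad = 51 36 36 36.  K' ⊕ opad = 3b 5c 5c 5c.
Inner input = (K'⊕ipad) ∥ m = 51 36 36 36 ∥ 4c 4b 70.
Inner hash: sum = 81+54+54+54+76+75+112 = 506; mod 256 = 250 → fa.
Outer input = (K'⊕opad) ∥ inner = 3b 5c 5c 5c ∥ fa.
Outer hash (tag): sum = 59+92+92+92+250 = 585; mod 256 = 73 → 49.

49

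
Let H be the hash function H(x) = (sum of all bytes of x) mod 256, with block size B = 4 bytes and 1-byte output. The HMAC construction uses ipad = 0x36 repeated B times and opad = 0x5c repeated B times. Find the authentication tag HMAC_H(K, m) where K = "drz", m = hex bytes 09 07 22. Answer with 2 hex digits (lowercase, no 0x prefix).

32

Key "drz" = 64 72 7a is 3 bytes ≤ B = 4; zero-pad to 4 bytes: K' = 64 72 7a 00.
K' ⊕ ipad = 52 44 4c 36.  K' ⊕ opad = 38 2e 26 5c.
Inner input = (K'⊕ipad) ∥ m = 52 44 4c 36 ∥ 09 07 22.
Inner hash: sum = 82+68+76+54+9+7+34 = 330; mod 256 = 74 → 4a.
Outer input = (K'⊕opad) ∥ inner = 38 2e 26 5c ∥ 4a.
Outer hash (tag): sum = 56+46+38+92+74 = 306; mod 256 = 50 → 32.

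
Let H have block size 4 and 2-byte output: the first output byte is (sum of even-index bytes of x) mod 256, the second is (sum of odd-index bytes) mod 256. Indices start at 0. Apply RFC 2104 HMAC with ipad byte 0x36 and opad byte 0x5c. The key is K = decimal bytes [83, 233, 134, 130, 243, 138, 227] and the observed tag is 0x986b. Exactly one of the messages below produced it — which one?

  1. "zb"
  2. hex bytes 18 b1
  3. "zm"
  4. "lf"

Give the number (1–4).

Key decimal bytes [83, 233, 134, 130, 243, 138, 227] = 53 e9 86 82 f3 8a e3 is 7 bytes > B = 4, so hash it first: H(key) = af f5, then zero-pad to 4 bytes: K' = af f5 00 00.
K' ⊕ ipad = 99 c3 36 36; K' ⊕ opad = f3 a9 5c 5c.
m1: inner = H(99 c3 36 36 7a 62) = 49 5b; tag = H(f3 a9 5c 5c 49 5b) = 9860
m2: inner = H(99 c3 36 36 18 b1) = e7 aa; tag = H(f3 a9 5c 5c e7 aa) = 36af
m3: inner = H(99 c3 36 36 7a 6d) = 49 66; tag = H(f3 a9 5c 5c 49 66) = 986b ← matches
m4: inner = H(99 c3 36 36 6c 66) = 3b 5f; tag = H(f3 a9 5c 5c 3b 5f) = 8a64

3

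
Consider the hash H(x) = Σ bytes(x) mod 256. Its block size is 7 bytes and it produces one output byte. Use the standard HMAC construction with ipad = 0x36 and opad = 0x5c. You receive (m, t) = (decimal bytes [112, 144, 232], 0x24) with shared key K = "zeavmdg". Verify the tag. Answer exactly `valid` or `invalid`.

invalid

Key "zeavmdg" = 7a 65 61 76 6d 64 67 is exactly B = 7 bytes: K' = 7a 65 61 76 6d 64 67.
K' ⊕ ipad = 4c 53 57 40 5b 52 51; K' ⊕ opad = 26 39 3d 2a 31 38 3b.
Inner hash: sum = 76+83+87+64+91+82+81+112+144+232 = 1052; mod 256 = 28 → 1c.
Outer hash (recomputed tag): sum = 38+57+61+42+49+56+59+28 = 390; mod 256 = 134 → 86.
Recomputed tag = 86; claimed = 24 → mismatch.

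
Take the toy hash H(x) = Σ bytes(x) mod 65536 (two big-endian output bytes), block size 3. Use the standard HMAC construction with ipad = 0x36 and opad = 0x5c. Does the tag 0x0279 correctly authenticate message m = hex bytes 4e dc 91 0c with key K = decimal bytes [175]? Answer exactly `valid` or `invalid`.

Key decimal bytes [175] = af is 1 byte ≤ B = 3; zero-pad to 3 bytes: K' = af 00 00.
K' ⊕ ipad = 99 36 36; K' ⊕ opad = f3 5c 5c.
Inner hash: sum = 153+54+54+78+220+145+12 = 716 → 02 cc.
Outer hash (recomputed tag): sum = 243+92+92+2+204 = 633 → 02 79.
Recomputed tag = 0279; claimed = 0279 → match.

valid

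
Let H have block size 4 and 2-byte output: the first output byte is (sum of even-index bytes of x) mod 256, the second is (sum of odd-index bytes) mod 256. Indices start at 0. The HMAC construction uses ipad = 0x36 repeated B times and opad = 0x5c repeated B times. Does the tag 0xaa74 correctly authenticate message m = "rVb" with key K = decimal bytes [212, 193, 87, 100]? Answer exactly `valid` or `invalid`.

Key decimal bytes [212, 193, 87, 100] = d4 c1 57 64 is exactly B = 4 bytes: K' = d4 c1 57 64.
K' ⊕ ipad = e2 f7 61 52; K' ⊕ opad = 88 9d 0b 38.
Inner hash: even-index sum = 535 mod 256 = 23; odd-index sum = 415 mod 256 = 159 → 17 9f.
Outer hash (recomputed tag): even-index sum = 170 mod 256 = 170; odd-index sum = 372 mod 256 = 116 → aa 74.
Recomputed tag = aa74; claimed = aa74 → match.

valid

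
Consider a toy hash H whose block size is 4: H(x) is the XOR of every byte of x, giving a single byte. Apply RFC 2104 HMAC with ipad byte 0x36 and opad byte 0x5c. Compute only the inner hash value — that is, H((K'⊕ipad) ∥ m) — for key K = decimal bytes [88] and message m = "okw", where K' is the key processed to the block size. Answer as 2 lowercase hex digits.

2b

Key decimal bytes [88] = 58 is 1 byte ≤ B = 4; zero-pad to 4 bytes: K' = 58 00 00 00.
K' ⊕ ipad = 6e 36 36 36.
Inner input = 6e 36 36 36 ∥ 6f 6b 77.
Inner hash: XOR 6e⊕36⊕36⊕36⊕6f⊕6b⊕77 = 2b.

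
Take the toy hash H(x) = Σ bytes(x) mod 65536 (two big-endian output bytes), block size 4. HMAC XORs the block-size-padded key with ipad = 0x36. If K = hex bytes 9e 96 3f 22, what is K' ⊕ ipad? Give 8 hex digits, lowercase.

a8a00914

Key hex bytes 9e 96 3f 22 is exactly B = 4 bytes: K' = 9e 96 3f 22.
XOR each byte with 0x36: 9e⊕36=a8, 96⊕36=a0, 3f⊕36=09, 22⊕36=14.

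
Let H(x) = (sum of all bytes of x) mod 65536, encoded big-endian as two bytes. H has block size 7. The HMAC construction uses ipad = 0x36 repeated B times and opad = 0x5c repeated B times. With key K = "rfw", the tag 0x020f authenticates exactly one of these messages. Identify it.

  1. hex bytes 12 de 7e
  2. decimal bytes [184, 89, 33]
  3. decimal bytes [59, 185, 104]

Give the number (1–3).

3

Key "rfw" = 72 66 77 is 3 bytes ≤ B = 7; zero-pad to 7 bytes: K' = 72 66 77 00 00 00 00.
K' ⊕ ipad = 44 50 41 36 36 36 36; K' ⊕ opad = 2e 3a 2b 5c 5c 5c 5c.
m1: inner = H(44 50 41 36 36 36 36 12 de 7e) = 03 1b; tag = H(2e 3a 2b 5c 5c 5c 5c 03 1b) = 0221
m2: inner = H(44 50 41 36 36 36 36 b8 59 21) = 02 df; tag = H(2e 3a 2b 5c 5c 5c 5c 02 df) = 02e4
m3: inner = H(44 50 41 36 36 36 36 3b b9 68) = 03 09; tag = H(2e 3a 2b 5c 5c 5c 5c 03 09) = 020f ← matches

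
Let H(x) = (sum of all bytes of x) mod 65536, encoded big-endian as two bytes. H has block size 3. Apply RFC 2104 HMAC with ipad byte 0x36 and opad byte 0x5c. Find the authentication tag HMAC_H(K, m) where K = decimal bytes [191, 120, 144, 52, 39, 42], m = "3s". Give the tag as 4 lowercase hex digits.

0155

Key decimal bytes [191, 120, 144, 52, 39, 42] = bf 78 90 34 27 2a is 6 bytes > B = 3, so hash it first: H(key) = 02 4c, then zero-pad to 3 bytes: K' = 02 4c 00.
K' ⊕ ipad = 34 7a 36.  K' ⊕ opad = 5e 10 5c.
Inner input = (K'⊕ipad) ∥ m = 34 7a 36 ∥ 33 73.
Inner hash: sum = 52+122+54+51+115 = 394 → 01 8a.
Outer input = (K'⊕opad) ∥ inner = 5e 10 5c ∥ 01 8a.
Outer hash (tag): sum = 94+16+92+1+138 = 341 → 01 55.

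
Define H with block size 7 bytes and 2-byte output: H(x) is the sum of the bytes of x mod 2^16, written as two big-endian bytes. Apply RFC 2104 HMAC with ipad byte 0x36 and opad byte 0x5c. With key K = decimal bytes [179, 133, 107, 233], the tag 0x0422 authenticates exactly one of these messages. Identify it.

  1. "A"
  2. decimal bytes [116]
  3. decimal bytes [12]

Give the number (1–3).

1

Key decimal bytes [179, 133, 107, 233] = b3 85 6b e9 is 4 bytes ≤ B = 7; zero-pad to 7 bytes: K' = b3 85 6b e9 00 00 00.
K' ⊕ ipad = 85 b3 5d df 36 36 36; K' ⊕ opad = ef d9 37 b5 5c 5c 5c.
m1: inner = H(85 b3 5d df 36 36 36 41) = 03 57; tag = H(ef d9 37 b5 5c 5c 5c 03 57) = 0422 ← matches
m2: inner = H(85 b3 5d df 36 36 36 74) = 03 8a; tag = H(ef d9 37 b5 5c 5c 5c 03 8a) = 0455
m3: inner = H(85 b3 5d df 36 36 36 0c) = 03 22; tag = H(ef d9 37 b5 5c 5c 5c 03 22) = 03ed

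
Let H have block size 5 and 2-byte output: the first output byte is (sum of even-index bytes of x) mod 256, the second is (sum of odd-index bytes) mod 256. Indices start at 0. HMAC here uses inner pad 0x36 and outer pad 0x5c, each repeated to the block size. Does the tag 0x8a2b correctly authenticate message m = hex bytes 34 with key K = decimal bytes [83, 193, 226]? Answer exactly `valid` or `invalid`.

invalid

Key decimal bytes [83, 193, 226] = 53 c1 e2 is 3 bytes ≤ B = 5; zero-pad to 5 bytes: K' = 53 c1 e2 00 00.
K' ⊕ ipad = 65 f7 d4 36 36; K' ⊕ opad = 0f 9d be 5c 5c.
Inner hash: even-index sum = 367 mod 256 = 111; odd-index sum = 353 mod 256 = 97 → 6f 61.
Outer hash (recomputed tag): even-index sum = 394 mod 256 = 138; odd-index sum = 360 mod 256 = 104 → 8a 68.
Recomputed tag = 8a68; claimed = 8a2b → mismatch.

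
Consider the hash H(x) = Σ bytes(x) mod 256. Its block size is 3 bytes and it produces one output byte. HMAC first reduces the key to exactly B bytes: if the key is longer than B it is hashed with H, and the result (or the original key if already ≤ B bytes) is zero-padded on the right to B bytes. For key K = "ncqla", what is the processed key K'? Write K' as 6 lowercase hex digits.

0f0000

|K| = 5 > B = 3, so first hash the key.
H(K): sum = 110+99+113+108+97 = 527; mod 256 = 15 → 0f.
Zero-pad H(K) = 0f to 3 bytes: K' = 0f 00 00.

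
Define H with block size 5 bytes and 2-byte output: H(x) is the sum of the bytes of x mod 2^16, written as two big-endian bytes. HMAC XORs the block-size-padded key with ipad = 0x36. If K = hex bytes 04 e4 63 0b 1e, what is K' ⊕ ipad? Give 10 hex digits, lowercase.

32d2553d28

Key hex bytes 04 e4 63 0b 1e is exactly B = 5 bytes: K' = 04 e4 63 0b 1e.
XOR each byte with 0x36: 04⊕36=32, e4⊕36=d2, 63⊕36=55, 0b⊕36=3d, 1e⊕36=28.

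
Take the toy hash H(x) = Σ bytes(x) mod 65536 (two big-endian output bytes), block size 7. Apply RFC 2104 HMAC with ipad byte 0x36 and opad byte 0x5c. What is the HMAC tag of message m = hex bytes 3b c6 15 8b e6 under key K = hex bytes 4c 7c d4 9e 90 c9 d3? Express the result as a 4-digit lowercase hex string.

Key hex bytes 4c 7c d4 9e 90 c9 d3 is exactly B = 7 bytes: K' = 4c 7c d4 9e 90 c9 d3.
K' ⊕ ipad = 7a 4a e2 a8 a6 ff e5.  K' ⊕ opad = 10 20 88 c2 cc 95 8f.
Inner input = (K'⊕ipad) ∥ m = 7a 4a e2 a8 a6 ff e5 ∥ 3b c6 15 8b e6.
Inner hash: sum = 122+74+226+168+166+255+229+59+198+21+139+230 = 1887 → 07 5f.
Outer input = (K'⊕opad) ∥ inner = 10 20 88 c2 cc 95 8f ∥ 07 5f.
Outer hash (tag): sum = 16+32+136+194+204+149+143+7+95 = 976 → 03 d0.

03d0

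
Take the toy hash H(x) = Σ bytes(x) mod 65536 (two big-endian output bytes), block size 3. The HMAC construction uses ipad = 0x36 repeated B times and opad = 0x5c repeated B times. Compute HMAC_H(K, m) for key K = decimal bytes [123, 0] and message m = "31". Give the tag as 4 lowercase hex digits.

Key decimal bytes [123, 0] = 7b 00 is 2 bytes ≤ B = 3; zero-pad to 3 bytes: K' = 7b 00 00.
K' ⊕ ipad = 4d 36 36.  K' ⊕ opad = 27 5c 5c.
Inner input = (K'⊕ipad) ∥ m = 4d 36 36 ∥ 33 31.
Inner hash: sum = 77+54+54+51+49 = 285 → 01 1d.
Outer input = (K'⊕opad) ∥ inner = 27 5c 5c ∥ 01 1d.
Outer hash (tag): sum = 39+92+92+1+29 = 253 → 00 fd.

00fd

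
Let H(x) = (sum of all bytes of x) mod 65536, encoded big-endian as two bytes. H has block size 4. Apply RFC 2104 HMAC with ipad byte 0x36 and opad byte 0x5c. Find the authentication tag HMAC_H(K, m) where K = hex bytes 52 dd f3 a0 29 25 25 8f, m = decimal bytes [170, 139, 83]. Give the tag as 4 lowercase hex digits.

01cd

Key hex bytes 52 dd f3 a0 29 25 25 8f is 8 bytes > B = 4, so hash it first: H(key) = 03 c4, then zero-pad to 4 bytes: K' = 03 c4 00 00.
K' ⊕ ipad = 35 f2 36 36.  K' ⊕ opad = 5f 98 5c 5c.
Inner input = (K'⊕ipad) ∥ m = 35 f2 36 36 ∥ aa 8b 53.
Inner hash: sum = 53+242+54+54+170+139+83 = 795 → 03 1b.
Outer input = (K'⊕opad) ∥ inner = 5f 98 5c 5c ∥ 03 1b.
Outer hash (tag): sum = 95+152+92+92+3+27 = 461 → 01 cd.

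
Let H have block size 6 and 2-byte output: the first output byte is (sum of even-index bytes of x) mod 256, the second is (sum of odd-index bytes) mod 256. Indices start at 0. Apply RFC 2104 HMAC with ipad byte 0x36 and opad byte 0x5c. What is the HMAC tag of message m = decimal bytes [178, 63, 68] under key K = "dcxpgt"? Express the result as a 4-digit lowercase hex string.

Key "dcxpgt" = 64 63 78 70 67 74 is exactly B = 6 bytes: K' = 64 63 78 70 67 74.
K' ⊕ ipad = 52 55 4e 46 51 42.  K' ⊕ opad = 38 3f 24 2c 3b 28.
Inner input = (K'⊕ipad) ∥ m = 52 55 4e 46 51 42 ∥ b2 3f 44.
Inner hash: even-index sum = 487 mod 256 = 231; odd-index sum = 284 mod 256 = 28 → e7 1c.
Outer input = (K'⊕opad) ∥ inner = 38 3f 24 2c 3b 28 ∥ e7 1c.
Outer hash (tag): even-index sum = 382 mod 256 = 126; odd-index sum = 175 mod 256 = 175 → 7e af.

7eaf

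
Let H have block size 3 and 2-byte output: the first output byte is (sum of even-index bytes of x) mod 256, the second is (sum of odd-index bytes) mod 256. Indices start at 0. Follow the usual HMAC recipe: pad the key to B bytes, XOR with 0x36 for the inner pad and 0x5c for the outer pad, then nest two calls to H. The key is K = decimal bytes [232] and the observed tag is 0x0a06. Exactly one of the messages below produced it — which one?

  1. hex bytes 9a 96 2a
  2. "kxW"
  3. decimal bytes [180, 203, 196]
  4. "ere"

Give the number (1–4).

1

Key decimal bytes [232] = e8 is 1 byte ≤ B = 3; zero-pad to 3 bytes: K' = e8 00 00.
K' ⊕ ipad = de 36 36; K' ⊕ opad = b4 5c 5c.
m1: inner = H(de 36 36 9a 96 2a) = aa fa; tag = H(b4 5c 5c aa fa) = 0a06 ← matches
m2: inner = H(de 36 36 6b 78 57) = 8c f8; tag = H(b4 5c 5c 8c f8) = 08e8
m3: inner = H(de 36 36 b4 cb c4) = df ae; tag = H(b4 5c 5c df ae) = be3b
m4: inner = H(de 36 36 65 72 65) = 86 00; tag = H(b4 5c 5c 86 00) = 10e2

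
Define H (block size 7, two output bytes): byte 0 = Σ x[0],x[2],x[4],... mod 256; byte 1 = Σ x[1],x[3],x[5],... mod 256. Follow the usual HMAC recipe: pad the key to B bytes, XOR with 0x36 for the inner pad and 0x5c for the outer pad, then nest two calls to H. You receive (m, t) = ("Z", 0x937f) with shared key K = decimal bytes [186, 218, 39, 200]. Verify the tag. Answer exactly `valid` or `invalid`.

Key decimal bytes [186, 218, 39, 200] = ba da 27 c8 is 4 bytes ≤ B = 7; zero-pad to 7 bytes: K' = ba da 27 c8 00 00 00.
K' ⊕ ipad = 8c ec 11 fe 36 36 36; K' ⊕ opad = e6 86 7b 94 5c 5c 5c.
Inner hash: even-index sum = 265 mod 256 = 9; odd-index sum = 634 mod 256 = 122 → 09 7a.
Outer hash (recomputed tag): even-index sum = 659 mod 256 = 147; odd-index sum = 383 mod 256 = 127 → 93 7f.
Recomputed tag = 937f; claimed = 937f → match.

valid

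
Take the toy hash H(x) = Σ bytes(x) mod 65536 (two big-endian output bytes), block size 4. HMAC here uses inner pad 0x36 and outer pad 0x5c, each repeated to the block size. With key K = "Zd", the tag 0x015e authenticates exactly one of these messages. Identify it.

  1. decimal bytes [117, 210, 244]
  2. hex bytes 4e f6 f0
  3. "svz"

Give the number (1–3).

1

Key "Zd" = 5a 64 is 2 bytes ≤ B = 4; zero-pad to 4 bytes: K' = 5a 64 00 00.
K' ⊕ ipad = 6c 52 36 36; K' ⊕ opad = 06 38 5c 5c.
m1: inner = H(6c 52 36 36 75 d2 f4) = 03 65; tag = H(06 38 5c 5c 03 65) = 015e ← matches
m2: inner = H(6c 52 36 36 4e f6 f0) = 03 5e; tag = H(06 38 5c 5c 03 5e) = 0157
m3: inner = H(6c 52 36 36 73 76 7a) = 02 8d; tag = H(06 38 5c 5c 02 8d) = 0185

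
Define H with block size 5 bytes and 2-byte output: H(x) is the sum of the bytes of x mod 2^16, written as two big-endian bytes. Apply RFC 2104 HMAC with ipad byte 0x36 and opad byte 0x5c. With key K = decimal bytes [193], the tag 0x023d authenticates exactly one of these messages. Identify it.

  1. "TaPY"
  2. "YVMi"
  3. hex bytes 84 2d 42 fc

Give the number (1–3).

1

Key decimal bytes [193] = c1 is 1 byte ≤ B = 5; zero-pad to 5 bytes: K' = c1 00 00 00 00.
K' ⊕ ipad = f7 36 36 36 36; K' ⊕ opad = 9d 5c 5c 5c 5c.
m1: inner = H(f7 36 36 36 36 54 61 50 59) = 03 2d; tag = H(9d 5c 5c 5c 5c 03 2d) = 023d ← matches
m2: inner = H(f7 36 36 36 36 59 56 4d 69) = 03 34; tag = H(9d 5c 5c 5c 5c 03 34) = 0244
m3: inner = H(f7 36 36 36 36 84 2d 42 fc) = 03 be; tag = H(9d 5c 5c 5c 5c 03 be) = 02ce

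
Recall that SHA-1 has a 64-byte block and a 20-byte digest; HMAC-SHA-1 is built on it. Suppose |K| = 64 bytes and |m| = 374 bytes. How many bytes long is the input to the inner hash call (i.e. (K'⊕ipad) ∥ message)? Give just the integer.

Key is 64 ≤ 64 bytes, zero-padded: |K'| = 64.
Inner input = (K'⊕ipad) ∥ m → 64 + 374 = 438 bytes.

438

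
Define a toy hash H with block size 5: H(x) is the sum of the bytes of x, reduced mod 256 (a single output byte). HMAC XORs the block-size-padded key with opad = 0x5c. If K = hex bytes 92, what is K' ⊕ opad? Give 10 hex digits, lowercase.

Key hex bytes 92 is 1 byte ≤ B = 5; zero-pad to 5 bytes: K' = 92 00 00 00 00.
XOR each byte with 0x5c: 92⊕5c=ce, 00⊕5c=5c, 00⊕5c=5c, 00⊕5c=5c, 00⊕5c=5c.

ce5c5c5c5c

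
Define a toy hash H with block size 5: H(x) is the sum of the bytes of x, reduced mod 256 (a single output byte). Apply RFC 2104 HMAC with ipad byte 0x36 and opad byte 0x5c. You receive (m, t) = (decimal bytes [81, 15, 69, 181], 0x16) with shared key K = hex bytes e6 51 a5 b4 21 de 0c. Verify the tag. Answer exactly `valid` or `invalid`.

Key hex bytes e6 51 a5 b4 21 de 0c is 7 bytes > B = 5, so hash it first: H(key) = 9b, then zero-pad to 5 bytes: K' = 9b 00 00 00 00.
K' ⊕ ipad = ad 36 36 36 36; K' ⊕ opad = c7 5c 5c 5c 5c.
Inner hash: sum = 173+54+54+54+54+81+15+69+181 = 735; mod 256 = 223 → df.
Outer hash (recomputed tag): sum = 199+92+92+92+92+223 = 790; mod 256 = 22 → 16.
Recomputed tag = 16; claimed = 16 → match.

valid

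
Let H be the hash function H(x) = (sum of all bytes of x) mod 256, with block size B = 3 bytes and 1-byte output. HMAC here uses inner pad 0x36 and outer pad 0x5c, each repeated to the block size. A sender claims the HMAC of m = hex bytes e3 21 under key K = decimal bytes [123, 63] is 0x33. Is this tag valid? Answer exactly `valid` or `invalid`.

invalid

Key decimal bytes [123, 63] = 7b 3f is 2 bytes ≤ B = 3; zero-pad to 3 bytes: K' = 7b 3f 00.
K' ⊕ ipad = 4d 09 36; K' ⊕ opad = 27 63 5c.
Inner hash: sum = 77+9+54+227+33 = 400; mod 256 = 144 → 90.
Outer hash (recomputed tag): sum = 39+99+92+144 = 374; mod 256 = 118 → 76.
Recomputed tag = 76; claimed = 33 → mismatch.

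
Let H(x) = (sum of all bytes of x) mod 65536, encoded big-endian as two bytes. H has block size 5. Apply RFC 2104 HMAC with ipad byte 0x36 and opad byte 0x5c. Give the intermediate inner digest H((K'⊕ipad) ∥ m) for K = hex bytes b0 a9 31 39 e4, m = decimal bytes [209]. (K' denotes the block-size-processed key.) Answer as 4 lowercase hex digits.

Key hex bytes b0 a9 31 39 e4 is exactly B = 5 bytes: K' = b0 a9 31 39 e4.
K' ⊕ ipad = 86 9f 07 0f d2.
Inner input = 86 9f 07 0f d2 ∥ d1.
Inner hash: sum = 134+159+7+15+210+209 = 734 → 02 de.

02de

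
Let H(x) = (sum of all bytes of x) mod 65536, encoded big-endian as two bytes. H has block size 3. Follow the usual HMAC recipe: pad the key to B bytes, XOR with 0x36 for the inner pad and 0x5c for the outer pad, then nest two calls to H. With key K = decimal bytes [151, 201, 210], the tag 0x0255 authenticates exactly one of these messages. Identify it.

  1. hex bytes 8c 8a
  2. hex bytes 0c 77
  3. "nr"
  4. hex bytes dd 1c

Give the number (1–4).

3

Key decimal bytes [151, 201, 210] = 97 c9 d2 is exactly B = 3 bytes: K' = 97 c9 d2.
K' ⊕ ipad = a1 ff e4; K' ⊕ opad = cb 95 8e.
m1: inner = H(a1 ff e4 8c 8a) = 03 9a; tag = H(cb 95 8e 03 9a) = 028b
m2: inner = H(a1 ff e4 0c 77) = 03 07; tag = H(cb 95 8e 03 07) = 01f8
m3: inner = H(a1 ff e4 6e 72) = 03 64; tag = H(cb 95 8e 03 64) = 0255 ← matches
m4: inner = H(a1 ff e4 dd 1c) = 03 7d; tag = H(cb 95 8e 03 7d) = 026e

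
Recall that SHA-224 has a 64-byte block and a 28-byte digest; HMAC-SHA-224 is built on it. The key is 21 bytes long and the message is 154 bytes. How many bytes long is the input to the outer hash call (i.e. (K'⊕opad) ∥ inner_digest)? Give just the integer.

Key is 21 ≤ 64 bytes, zero-padded: |K'| = 64.
Outer input = (K'⊕opad) ∥ H(inner) → 64 + 28 = 92 bytes.

92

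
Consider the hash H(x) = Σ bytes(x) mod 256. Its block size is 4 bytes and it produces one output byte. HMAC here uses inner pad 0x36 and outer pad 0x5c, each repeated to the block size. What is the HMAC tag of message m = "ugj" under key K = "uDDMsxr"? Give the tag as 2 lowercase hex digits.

Key "uDDMsxr" = 75 44 44 4d 73 78 72 is 7 bytes > B = 4, so hash it first: H(key) = a7, then zero-pad to 4 bytes: K' = a7 00 00 00.
K' ⊕ ipad = 91 36 36 36.  K' ⊕ opad = fb 5c 5c 5c.
Inner input = (K'⊕ipad) ∥ m = 91 36 36 36 ∥ 75 67 6a.
Inner hash: sum = 145+54+54+54+117+103+106 = 633; mod 256 = 121 → 79.
Outer input = (K'⊕opad) ∥ inner = fb 5c 5c 5c ∥ 79.
Outer hash (tag): sum = 251+92+92+92+121 = 648; mod 256 = 136 → 88.

88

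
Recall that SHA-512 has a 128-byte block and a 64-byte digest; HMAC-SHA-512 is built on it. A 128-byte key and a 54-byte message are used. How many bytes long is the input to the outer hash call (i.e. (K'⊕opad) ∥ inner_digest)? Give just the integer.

192

Key is 128 ≤ 128 bytes, zero-padded: |K'| = 128.
Outer input = (K'⊕opad) ∥ H(inner) → 128 + 64 = 192 bytes.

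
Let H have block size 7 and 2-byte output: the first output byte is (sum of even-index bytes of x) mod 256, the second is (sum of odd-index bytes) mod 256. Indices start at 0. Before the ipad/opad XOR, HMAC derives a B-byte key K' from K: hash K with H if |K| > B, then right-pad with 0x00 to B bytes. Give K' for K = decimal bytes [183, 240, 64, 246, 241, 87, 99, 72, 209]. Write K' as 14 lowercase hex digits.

1c850000000000

|K| = 9 > B = 7, so first hash the key.
H(K): even-index sum = 796 mod 256 = 28; odd-index sum = 645 mod 256 = 133 → 1c 85.
Zero-pad H(K) = 1c 85 to 7 bytes: K' = 1c 85 00 00 00 00 00.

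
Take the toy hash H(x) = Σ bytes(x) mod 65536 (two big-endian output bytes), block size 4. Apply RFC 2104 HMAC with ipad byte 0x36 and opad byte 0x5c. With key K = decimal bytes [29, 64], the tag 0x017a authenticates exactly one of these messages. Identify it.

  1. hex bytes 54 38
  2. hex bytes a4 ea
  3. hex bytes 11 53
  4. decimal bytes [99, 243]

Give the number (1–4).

4

Key decimal bytes [29, 64] = 1d 40 is 2 bytes ≤ B = 4; zero-pad to 4 bytes: K' = 1d 40 00 00.
K' ⊕ ipad = 2b 76 36 36; K' ⊕ opad = 41 1c 5c 5c.
m1: inner = H(2b 76 36 36 54 38) = 01 99; tag = H(41 1c 5c 5c 01 99) = 01af
m2: inner = H(2b 76 36 36 a4 ea) = 02 9b; tag = H(41 1c 5c 5c 02 9b) = 01b2
m3: inner = H(2b 76 36 36 11 53) = 01 71; tag = H(41 1c 5c 5c 01 71) = 0187
m4: inner = H(2b 76 36 36 63 f3) = 02 63; tag = H(41 1c 5c 5c 02 63) = 017a ← matches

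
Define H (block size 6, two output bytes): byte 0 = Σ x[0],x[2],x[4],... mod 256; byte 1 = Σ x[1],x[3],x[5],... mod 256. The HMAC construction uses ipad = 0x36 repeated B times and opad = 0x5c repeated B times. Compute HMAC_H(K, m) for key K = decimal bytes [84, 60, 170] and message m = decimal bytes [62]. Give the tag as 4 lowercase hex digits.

cc8e

Key decimal bytes [84, 60, 170] = 54 3c aa is 3 bytes ≤ B = 6; zero-pad to 6 bytes: K' = 54 3c aa 00 00 00.
K' ⊕ ipad = 62 0a 9c 36 36 36.  K' ⊕ opad = 08 60 f6 5c 5c 5c.
Inner input = (K'⊕ipad) ∥ m = 62 0a 9c 36 36 36 ∥ 3e.
Inner hash: even-index sum = 370 mod 256 = 114; odd-index sum = 118 mod 256 = 118 → 72 76.
Outer input = (K'⊕opad) ∥ inner = 08 60 f6 5c 5c 5c ∥ 72 76.
Outer hash (tag): even-index sum = 460 mod 256 = 204; odd-index sum = 398 mod 256 = 142 → cc 8e.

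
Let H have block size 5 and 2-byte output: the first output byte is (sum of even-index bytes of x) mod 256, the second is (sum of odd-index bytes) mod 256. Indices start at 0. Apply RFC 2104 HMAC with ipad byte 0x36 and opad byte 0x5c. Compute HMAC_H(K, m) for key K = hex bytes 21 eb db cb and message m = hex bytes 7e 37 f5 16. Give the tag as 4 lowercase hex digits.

add5

Key hex bytes 21 eb db cb is 4 bytes ≤ B = 5; zero-pad to 5 bytes: K' = 21 eb db cb 00.
K' ⊕ ipad = 17 dd ed fd 36.  K' ⊕ opad = 7d b7 87 97 5c.
Inner input = (K'⊕ipad) ∥ m = 17 dd ed fd 36 ∥ 7e 37 f5 16.
Inner hash: even-index sum = 391 mod 256 = 135; odd-index sum = 845 mod 256 = 77 → 87 4d.
Outer input = (K'⊕opad) ∥ inner = 7d b7 87 97 5c ∥ 87 4d.
Outer hash (tag): even-index sum = 429 mod 256 = 173; odd-index sum = 469 mod 256 = 213 → ad d5.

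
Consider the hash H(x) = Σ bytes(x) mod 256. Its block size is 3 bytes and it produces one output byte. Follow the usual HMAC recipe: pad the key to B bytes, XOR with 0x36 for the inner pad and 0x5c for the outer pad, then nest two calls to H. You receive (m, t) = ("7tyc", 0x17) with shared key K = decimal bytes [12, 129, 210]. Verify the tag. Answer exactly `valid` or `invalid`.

valid

Key decimal bytes [12, 129, 210] = 0c 81 d2 is exactly B = 3 bytes: K' = 0c 81 d2.
K' ⊕ ipad = 3a b7 e4; K' ⊕ opad = 50 dd 8e.
Inner hash: sum = 58+183+228+55+116+121+99 = 860; mod 256 = 92 → 5c.
Outer hash (recomputed tag): sum = 80+221+142+92 = 535; mod 256 = 23 → 17.
Recomputed tag = 17; claimed = 17 → match.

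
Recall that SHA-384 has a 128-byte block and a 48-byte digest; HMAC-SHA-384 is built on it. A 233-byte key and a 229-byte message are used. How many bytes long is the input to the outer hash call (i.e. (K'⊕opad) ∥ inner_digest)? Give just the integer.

176

Key is 233 > 128 bytes, so it is hashed to 48 bytes then zero-padded to 128: |K'| = 128.
Outer input = (K'⊕opad) ∥ H(inner) → 128 + 48 = 176 bytes.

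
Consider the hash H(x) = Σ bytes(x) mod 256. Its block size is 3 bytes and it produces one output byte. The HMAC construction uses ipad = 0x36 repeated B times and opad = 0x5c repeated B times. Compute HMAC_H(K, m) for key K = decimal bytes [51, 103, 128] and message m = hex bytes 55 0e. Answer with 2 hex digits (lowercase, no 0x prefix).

f5

Key decimal bytes [51, 103, 128] = 33 67 80 is exactly B = 3 bytes: K' = 33 67 80.
K' ⊕ ipad = 05 51 b6.  K' ⊕ opad = 6f 3b dc.
Inner input = (K'⊕ipad) ∥ m = 05 51 b6 ∥ 55 0e.
Inner hash: sum = 5+81+182+85+14 = 367; mod 256 = 111 → 6f.
Outer input = (K'⊕opad) ∥ inner = 6f 3b dc ∥ 6f.
Outer hash (tag): sum = 111+59+220+111 = 501; mod 256 = 245 → f5.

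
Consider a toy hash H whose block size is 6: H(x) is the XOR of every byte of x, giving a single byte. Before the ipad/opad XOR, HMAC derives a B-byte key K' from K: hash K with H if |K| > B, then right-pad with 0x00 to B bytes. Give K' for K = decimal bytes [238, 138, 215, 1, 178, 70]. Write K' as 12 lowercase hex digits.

Key decimal bytes [238, 138, 215, 1, 178, 70] = ee 8a d7 01 b2 46 is exactly B = 6 bytes: K' = ee 8a d7 01 b2 46.

ee8ad701b246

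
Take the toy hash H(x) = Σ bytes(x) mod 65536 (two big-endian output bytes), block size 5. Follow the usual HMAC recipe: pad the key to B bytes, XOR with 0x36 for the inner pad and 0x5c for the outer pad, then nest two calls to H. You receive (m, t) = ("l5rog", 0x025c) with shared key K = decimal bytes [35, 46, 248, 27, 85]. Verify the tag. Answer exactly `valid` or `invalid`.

valid

Key decimal bytes [35, 46, 248, 27, 85] = 23 2e f8 1b 55 is exactly B = 5 bytes: K' = 23 2e f8 1b 55.
K' ⊕ ipad = 15 18 ce 2d 63; K' ⊕ opad = 7f 72 a4 47 09.
Inner hash: sum = 21+24+206+45+99+108+53+114+111+103 = 884 → 03 74.
Outer hash (recomputed tag): sum = 127+114+164+71+9+3+116 = 604 → 02 5c.
Recomputed tag = 025c; claimed = 025c → match.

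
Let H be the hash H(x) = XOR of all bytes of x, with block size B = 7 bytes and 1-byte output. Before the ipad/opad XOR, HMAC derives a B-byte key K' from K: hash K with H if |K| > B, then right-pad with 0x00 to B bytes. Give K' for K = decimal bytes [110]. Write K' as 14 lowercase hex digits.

Key decimal bytes [110] = 6e is 1 byte ≤ B = 7; zero-pad to 7 bytes: K' = 6e 00 00 00 00 00 00.

6e000000000000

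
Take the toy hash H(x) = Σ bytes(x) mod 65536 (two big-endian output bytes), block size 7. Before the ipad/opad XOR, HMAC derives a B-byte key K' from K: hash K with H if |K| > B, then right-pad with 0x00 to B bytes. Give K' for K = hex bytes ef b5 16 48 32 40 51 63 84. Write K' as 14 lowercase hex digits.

03ac0000000000

|K| = 9 > B = 7, so first hash the key.
H(K): sum = 239+181+22+72+50+64+81+99+132 = 940 → 03 ac.
Zero-pad H(K) = 03 ac to 7 bytes: K' = 03 ac 00 00 00 00 00.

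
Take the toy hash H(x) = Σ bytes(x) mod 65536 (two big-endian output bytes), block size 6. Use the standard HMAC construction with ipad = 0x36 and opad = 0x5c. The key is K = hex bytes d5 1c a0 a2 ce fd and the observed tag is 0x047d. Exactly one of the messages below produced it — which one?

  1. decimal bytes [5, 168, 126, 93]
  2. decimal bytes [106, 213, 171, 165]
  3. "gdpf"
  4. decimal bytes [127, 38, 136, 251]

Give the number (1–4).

1

Key hex bytes d5 1c a0 a2 ce fd is exactly B = 6 bytes: K' = d5 1c a0 a2 ce fd.
K' ⊕ ipad = e3 2a 96 94 f8 cb; K' ⊕ opad = 89 40 fc fe 92 a1.
m1: inner = H(e3 2a 96 94 f8 cb 05 a8 7e 5d) = 05 82; tag = H(89 40 fc fe 92 a1 05 82) = 047d ← matches
m2: inner = H(e3 2a 96 94 f8 cb 6a d5 ab a5) = 06 89; tag = H(89 40 fc fe 92 a1 06 89) = 0485
m3: inner = H(e3 2a 96 94 f8 cb 67 64 70 66) = 05 9b; tag = H(89 40 fc fe 92 a1 05 9b) = 0496
m4: inner = H(e3 2a 96 94 f8 cb 7f 26 88 fb) = 06 22; tag = H(89 40 fc fe 92 a1 06 22) = 041e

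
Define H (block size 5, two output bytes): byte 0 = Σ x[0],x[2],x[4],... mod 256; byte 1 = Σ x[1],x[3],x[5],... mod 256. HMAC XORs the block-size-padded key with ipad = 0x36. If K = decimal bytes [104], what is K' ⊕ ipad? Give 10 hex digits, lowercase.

Key decimal bytes [104] = 68 is 1 byte ≤ B = 5; zero-pad to 5 bytes: K' = 68 00 00 00 00.
XOR each byte with 0x36: 68⊕36=5e, 00⊕36=36, 00⊕36=36, 00⊕36=36, 00⊕36=36.

5e36363636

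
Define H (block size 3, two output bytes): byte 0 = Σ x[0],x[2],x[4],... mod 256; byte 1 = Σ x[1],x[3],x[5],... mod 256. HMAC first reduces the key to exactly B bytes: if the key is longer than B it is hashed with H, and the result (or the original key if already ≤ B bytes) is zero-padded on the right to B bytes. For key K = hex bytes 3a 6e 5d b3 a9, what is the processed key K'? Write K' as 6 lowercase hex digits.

402100

|K| = 5 > B = 3, so first hash the key.
H(K): even-index sum = 320 mod 256 = 64; odd-index sum = 289 mod 256 = 33 → 40 21.
Zero-pad H(K) = 40 21 to 3 bytes: K' = 40 21 00.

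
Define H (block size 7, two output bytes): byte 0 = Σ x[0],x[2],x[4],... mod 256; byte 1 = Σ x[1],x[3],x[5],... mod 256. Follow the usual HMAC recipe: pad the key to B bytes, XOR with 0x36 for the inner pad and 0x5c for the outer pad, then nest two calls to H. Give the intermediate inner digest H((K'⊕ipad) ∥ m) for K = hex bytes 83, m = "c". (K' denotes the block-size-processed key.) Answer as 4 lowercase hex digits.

Key hex bytes 83 is 1 byte ≤ B = 7; zero-pad to 7 bytes: K' = 83 00 00 00 00 00 00.
K' ⊕ ipad = b5 36 36 36 36 36 36.
Inner input = b5 36 36 36 36 36 36 ∥ 63.
Inner hash: even-index sum = 343 mod 256 = 87; odd-index sum = 261 mod 256 = 5 → 57 05.

5705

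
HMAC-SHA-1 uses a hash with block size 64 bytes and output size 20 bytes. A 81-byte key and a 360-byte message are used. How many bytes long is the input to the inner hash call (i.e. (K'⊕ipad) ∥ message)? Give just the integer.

Key is 81 > 64 bytes, so it is hashed to 20 bytes then zero-padded to 64: |K'| = 64.
Inner input = (K'⊕ipad) ∥ m → 64 + 360 = 424 bytes.

424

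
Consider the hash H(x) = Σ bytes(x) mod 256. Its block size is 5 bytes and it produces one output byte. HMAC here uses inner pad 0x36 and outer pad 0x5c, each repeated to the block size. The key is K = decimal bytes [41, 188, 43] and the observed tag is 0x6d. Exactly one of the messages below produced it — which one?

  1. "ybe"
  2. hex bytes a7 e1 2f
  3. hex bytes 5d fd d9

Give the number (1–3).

2

Key decimal bytes [41, 188, 43] = 29 bc 2b is 3 bytes ≤ B = 5; zero-pad to 5 bytes: K' = 29 bc 2b 00 00.
K' ⊕ ipad = 1f 8a 1d 36 36; K' ⊕ opad = 75 e0 77 5c 5c.
m1: inner = H(1f 8a 1d 36 36 79 62 65) = 72; tag = H(75 e0 77 5c 5c 72) = f6
m2: inner = H(1f 8a 1d 36 36 a7 e1 2f) = e9; tag = H(75 e0 77 5c 5c e9) = 6d ← matches
m3: inner = H(1f 8a 1d 36 36 5d fd d9) = 65; tag = H(75 e0 77 5c 5c 65) = e9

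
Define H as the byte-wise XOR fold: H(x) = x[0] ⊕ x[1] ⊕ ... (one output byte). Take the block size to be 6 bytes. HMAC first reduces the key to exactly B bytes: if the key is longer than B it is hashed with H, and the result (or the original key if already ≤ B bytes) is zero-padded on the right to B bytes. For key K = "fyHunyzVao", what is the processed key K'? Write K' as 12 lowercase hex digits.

170000000000

|K| = 10 > B = 6, so first hash the key.
H(K): XOR 66⊕79⊕48⊕75⊕6e⊕79⊕7a⊕56⊕61⊕6f = 17.
Zero-pad H(K) = 17 to 6 bytes: K' = 17 00 00 00 00 00.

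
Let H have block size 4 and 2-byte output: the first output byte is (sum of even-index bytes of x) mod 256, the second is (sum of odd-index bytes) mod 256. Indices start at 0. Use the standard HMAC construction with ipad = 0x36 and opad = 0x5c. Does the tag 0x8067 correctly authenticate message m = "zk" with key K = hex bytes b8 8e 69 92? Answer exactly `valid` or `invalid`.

valid

Key hex bytes b8 8e 69 92 is exactly B = 4 bytes: K' = b8 8e 69 92.
K' ⊕ ipad = 8e b8 5f a4; K' ⊕ opad = e4 d2 35 ce.
Inner hash: even-index sum = 359 mod 256 = 103; odd-index sum = 455 mod 256 = 199 → 67 c7.
Outer hash (recomputed tag): even-index sum = 384 mod 256 = 128; odd-index sum = 615 mod 256 = 103 → 80 67.
Recomputed tag = 8067; claimed = 8067 → match.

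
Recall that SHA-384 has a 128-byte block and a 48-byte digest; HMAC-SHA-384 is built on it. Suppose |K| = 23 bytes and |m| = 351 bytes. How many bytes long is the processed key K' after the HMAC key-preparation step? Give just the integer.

128

Key is 23 ≤ 128 bytes, zero-padded: |K'| = 128.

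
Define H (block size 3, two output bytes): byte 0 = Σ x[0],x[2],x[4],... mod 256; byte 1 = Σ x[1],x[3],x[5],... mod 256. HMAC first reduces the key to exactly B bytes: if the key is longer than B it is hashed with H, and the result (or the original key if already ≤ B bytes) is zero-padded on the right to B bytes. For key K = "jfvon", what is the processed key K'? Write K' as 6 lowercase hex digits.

4ed500

|K| = 5 > B = 3, so first hash the key.
H(K): even-index sum = 334 mod 256 = 78; odd-index sum = 213 mod 256 = 213 → 4e d5.
Zero-pad H(K) = 4e d5 to 3 bytes: K' = 4e d5 00.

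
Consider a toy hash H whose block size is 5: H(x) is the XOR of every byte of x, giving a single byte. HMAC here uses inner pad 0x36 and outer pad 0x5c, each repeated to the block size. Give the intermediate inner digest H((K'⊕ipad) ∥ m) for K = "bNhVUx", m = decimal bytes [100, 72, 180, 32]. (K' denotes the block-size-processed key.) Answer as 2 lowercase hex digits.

Key "bNhVUx" = 62 4e 68 56 55 78 is 6 bytes > B = 5, so hash it first: H(key) = 3f, then zero-pad to 5 bytes: K' = 3f 00 00 00 00.
K' ⊕ ipad = 09 36 36 36 36.
Inner input = 09 36 36 36 36 ∥ 64 48 b4 20.
Inner hash: XOR 09⊕36⊕36⊕36⊕36⊕64⊕48⊕b4⊕20 = b1.

b1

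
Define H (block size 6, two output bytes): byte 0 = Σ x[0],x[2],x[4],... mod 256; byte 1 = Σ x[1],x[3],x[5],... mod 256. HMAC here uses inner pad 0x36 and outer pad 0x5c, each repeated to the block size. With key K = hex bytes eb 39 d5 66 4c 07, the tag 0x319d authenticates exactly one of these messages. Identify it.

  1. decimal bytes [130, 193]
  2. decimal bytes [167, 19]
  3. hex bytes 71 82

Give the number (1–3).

2

Key hex bytes eb 39 d5 66 4c 07 is exactly B = 6 bytes: K' = eb 39 d5 66 4c 07.
K' ⊕ ipad = dd 0f e3 50 7a 31; K' ⊕ opad = b7 65 89 3a 10 5b.
m1: inner = H(dd 0f e3 50 7a 31 82 c1) = bc 51; tag = H(b7 65 89 3a 10 5b bc 51) = 0c4b
m2: inner = H(dd 0f e3 50 7a 31 a7 13) = e1 a3; tag = H(b7 65 89 3a 10 5b e1 a3) = 319d ← matches
m3: inner = H(dd 0f e3 50 7a 31 71 82) = ab 12; tag = H(b7 65 89 3a 10 5b ab 12) = fb0c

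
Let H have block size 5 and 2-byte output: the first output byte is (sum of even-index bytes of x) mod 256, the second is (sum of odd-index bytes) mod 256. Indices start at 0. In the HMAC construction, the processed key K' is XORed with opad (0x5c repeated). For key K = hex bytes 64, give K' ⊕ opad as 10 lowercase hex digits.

Key hex bytes 64 is 1 byte ≤ B = 5; zero-pad to 5 bytes: K' = 64 00 00 00 00.
XOR each byte with 0x5c: 64⊕5c=38, 00⊕5c=5c, 00⊕5c=5c, 00⊕5c=5c, 00⊕5c=5c.

385c5c5c5c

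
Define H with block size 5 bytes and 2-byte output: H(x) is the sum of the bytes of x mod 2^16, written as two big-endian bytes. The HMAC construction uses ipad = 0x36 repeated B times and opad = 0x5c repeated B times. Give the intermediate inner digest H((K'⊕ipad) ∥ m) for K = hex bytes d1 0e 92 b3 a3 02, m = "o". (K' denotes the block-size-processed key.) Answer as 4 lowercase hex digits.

Key hex bytes d1 0e 92 b3 a3 02 is 6 bytes > B = 5, so hash it first: H(key) = 02 c9, then zero-pad to 5 bytes: K' = 02 c9 00 00 00.
K' ⊕ ipad = 34 ff 36 36 36.
Inner input = 34 ff 36 36 36 ∥ 6f.
Inner hash: sum = 52+255+54+54+54+111 = 580 → 02 44.

0244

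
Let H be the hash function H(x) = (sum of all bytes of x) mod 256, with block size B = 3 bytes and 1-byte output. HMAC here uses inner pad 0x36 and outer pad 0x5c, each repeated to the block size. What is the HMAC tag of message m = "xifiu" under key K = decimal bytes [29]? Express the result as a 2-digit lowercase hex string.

Key decimal bytes [29] = 1d is 1 byte ≤ B = 3; zero-pad to 3 bytes: K' = 1d 00 00.
K' ⊕ ipad = 2b 36 36.  K' ⊕ opad = 41 5c 5c.
Inner input = (K'⊕ipad) ∥ m = 2b 36 36 ∥ 78 69 66 69 75.
Inner hash: sum = 43+54+54+120+105+102+105+117 = 700; mod 256 = 188 → bc.
Outer input = (K'⊕opad) ∥ inner = 41 5c 5c ∥ bc.
Outer hash (tag): sum = 65+92+92+188 = 437; mod 256 = 181 → b5.

b5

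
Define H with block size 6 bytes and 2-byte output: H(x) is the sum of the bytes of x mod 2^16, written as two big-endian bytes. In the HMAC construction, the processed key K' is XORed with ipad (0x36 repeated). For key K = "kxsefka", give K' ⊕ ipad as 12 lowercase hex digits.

Key "kxsefka" = 6b 78 73 65 66 6b 61 is 7 bytes > B = 6, so hash it first: H(key) = 02 ed, then zero-pad to 6 bytes: K' = 02 ed 00 00 00 00.
XOR each byte with 0x36: 02⊕36=34, ed⊕36=db, 00⊕36=36, 00⊕36=36, 00⊕36=36, 00⊕36=36.

34db36363636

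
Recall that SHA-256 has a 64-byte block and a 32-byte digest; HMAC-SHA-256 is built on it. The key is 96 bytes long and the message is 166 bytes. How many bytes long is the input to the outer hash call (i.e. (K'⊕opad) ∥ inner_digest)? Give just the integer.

96

Key is 96 > 64 bytes, so it is hashed to 32 bytes then zero-padded to 64: |K'| = 64.
Outer input = (K'⊕opad) ∥ H(inner) → 64 + 32 = 96 bytes.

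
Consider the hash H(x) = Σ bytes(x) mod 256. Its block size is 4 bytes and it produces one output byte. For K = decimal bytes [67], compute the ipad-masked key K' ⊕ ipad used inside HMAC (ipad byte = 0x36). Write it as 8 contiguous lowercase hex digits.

Key decimal bytes [67] = 43 is 1 byte ≤ B = 4; zero-pad to 4 bytes: K' = 43 00 00 00.
XOR each byte with 0x36: 43⊕36=75, 00⊕36=36, 00⊕36=36, 00⊕36=36.

75363636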